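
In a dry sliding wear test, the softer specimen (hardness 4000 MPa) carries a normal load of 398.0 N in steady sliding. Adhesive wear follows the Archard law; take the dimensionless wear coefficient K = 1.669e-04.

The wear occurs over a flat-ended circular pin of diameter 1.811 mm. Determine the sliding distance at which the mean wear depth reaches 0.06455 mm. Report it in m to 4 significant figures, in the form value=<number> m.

value=10.01 m

The intermediates are printed rounded; the computation holds exact precision; rounded just once, at four significant figures.
Hardness H = 4000 MPa = 4.000e+09 Pa.
Pin diameter d = 1.811 mm = 0.001811 m. Contact area A = π·d²/4 = π·(0.001811 m)²/4 = 2.576e-06 m².
Depth limit h_lim = 0.06455 mm = 6.455e-05 m.
In SI base units: W = 398.0 N, H = 4.000e+09 Pa, K = 1.669e-04.
Volume at the limit: V_lim = h_lim·A = 6.455e-05 · 2.576e-06 = 1.663e-10 m³.
Inverting, life L = V_lim·H/(K·W) = 1.663e-10 · 4.000e+09 / (1.669e-04 · 398.0) = 10.01 m.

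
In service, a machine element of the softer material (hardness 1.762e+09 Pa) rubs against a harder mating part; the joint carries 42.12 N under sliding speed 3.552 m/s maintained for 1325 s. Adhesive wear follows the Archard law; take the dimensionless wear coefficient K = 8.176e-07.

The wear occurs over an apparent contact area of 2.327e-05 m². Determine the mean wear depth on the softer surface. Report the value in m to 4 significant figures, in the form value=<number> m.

value=3.953e-06 m

The intermediates appear rounded; all arithmetic keeps full float precision — one final rounding to 4 significant figures.
Convert: Sliding distance L = v·t = 3.552 m/s × 1325 s = 4706 m.
Expressed in SI base units: W = 42.12 N, H = 1.762e+09 Pa, K = 8.176e-07.
Archard volume V = K·W·L/H = 8.176e-07 · 42.12 · 4706 / 1.762e+09 = 9.198e-11 m³.
Mean depth h = V/A = 9.198e-11 / 2.327e-05 = 3.953e-06 m.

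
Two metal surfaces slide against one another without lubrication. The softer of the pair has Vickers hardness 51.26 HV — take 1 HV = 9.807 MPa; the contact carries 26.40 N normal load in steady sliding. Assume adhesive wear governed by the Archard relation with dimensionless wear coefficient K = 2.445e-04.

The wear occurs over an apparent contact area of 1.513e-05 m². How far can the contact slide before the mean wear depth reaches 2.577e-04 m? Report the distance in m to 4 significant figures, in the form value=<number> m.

Intermediates are displayed rounded — all working math carries full float precision — one last rounding, at 4 significant figures.
Convert: Hardness H = 51.26 HV × 9.807 MPa/HV = 502.7 MPa = 5.027e+08 Pa.
SI base units throughout: W = 26.40 N, H = 5.027e+08 Pa, K = 2.445e-04.
Limit volume V_lim = h_lim·A = 2.577e-04 · 1.513e-05 = 3.899e-09 m³.
Sliding life L = V_lim·H/(K·W) = 3.899e-09 · 5.027e+08 / (2.445e-04 · 26.40) = 303.7 m.

value=303.7 m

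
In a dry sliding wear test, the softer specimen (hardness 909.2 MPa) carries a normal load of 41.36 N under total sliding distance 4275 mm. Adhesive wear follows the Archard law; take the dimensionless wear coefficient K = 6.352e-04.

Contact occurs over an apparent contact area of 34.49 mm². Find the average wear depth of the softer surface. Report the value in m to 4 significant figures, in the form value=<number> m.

Intermediates are shown rounded, and every step keeps full precision. Rounded just once to 4 significant figures.
Total distance L = 4275 mm = 4.275 m.
Hardness H = 909.2 MPa = 9.092e+08 Pa.
Contact area A = 34.49 mm² = 3.449e-05 m².
Working in SI base units: W = 41.36 N, H = 9.092e+08 Pa, K = 6.352e-04.
Wear volume V = K·W·L/H = 6.352e-04 · 41.36 · 4.275 / 9.092e+08 = 1.235e-10 m³.
Mean depth h = V/A = 1.235e-10 / 3.449e-05 = 3.582e-06 m.

value=3.582e-06 m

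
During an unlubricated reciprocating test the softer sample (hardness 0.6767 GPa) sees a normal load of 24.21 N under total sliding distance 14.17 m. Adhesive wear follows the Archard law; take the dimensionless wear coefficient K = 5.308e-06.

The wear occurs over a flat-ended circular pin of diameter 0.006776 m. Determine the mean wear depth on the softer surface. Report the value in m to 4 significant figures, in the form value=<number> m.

The algebra holds full float precision, and printed values are rounded, and rounded once at the end: 4 significant digits.
Hardness H = 0.6767 GPa = 6.767e+08 Pa.
Contact area A = π·d²/4 = π·(0.006776 m)²/4 = 3.606e-05 m².
Collected in SI base units: W = 24.21 N, H = 6.767e+08 Pa, K = 5.308e-06.
By Archard's law, V = K·W·L/H = 5.308e-06 · 24.21 · 14.17 / 6.767e+08 = 2.691e-12 m³.
Average depth h = V/A = 2.691e-12 / 3.606e-05 = 7.462e-08 m.

value=7.462e-08 m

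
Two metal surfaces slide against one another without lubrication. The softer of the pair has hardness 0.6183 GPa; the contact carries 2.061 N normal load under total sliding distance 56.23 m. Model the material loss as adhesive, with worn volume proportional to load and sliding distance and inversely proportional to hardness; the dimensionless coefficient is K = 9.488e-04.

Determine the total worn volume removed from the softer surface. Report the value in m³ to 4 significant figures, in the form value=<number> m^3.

Intermediate values are printed rounded; the computation keeps exact precision, and a single final rounding: 4 significant figures.
Hardness H = 0.6183 GPa = 6.183e+08 Pa.
As SI base values: W = 2.061 N, H = 6.183e+08 Pa, K = 9.488e-04.
Archard volume V = K·W·L/H = 9.488e-04 · 2.061 · 56.23 / 6.183e+08 = 1.778e-10 m³.

value=1.778e-10 m^3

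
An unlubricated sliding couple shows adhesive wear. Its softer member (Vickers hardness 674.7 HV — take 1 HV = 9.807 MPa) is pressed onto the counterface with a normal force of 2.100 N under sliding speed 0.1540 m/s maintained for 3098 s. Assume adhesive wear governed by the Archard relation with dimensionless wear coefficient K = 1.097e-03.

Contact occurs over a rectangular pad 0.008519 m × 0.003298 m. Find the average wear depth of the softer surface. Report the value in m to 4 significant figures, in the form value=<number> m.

value=5.912e-06 m

The intermediates appear rounded — the algebra carries full precision, and a single final rounding, at 4 significant figures.
Convert: Total distance L = v·t = 0.1540 m/s × 3098 s = 477.1 m.
Convert: Hardness H = 674.7 HV × 9.807 MPa/HV = 6617 MPa = 6.617e+09 Pa.
Convert: Contact area A = 0.008519 m × 0.003298 m = 2.810e-05 m².
In SI base units, W = 2.100 N, H = 6.617e+09 Pa, K = 1.097e-03.
Archard volume V = K·W·L/H = 1.097e-03 · 2.100 · 477.1 / 6.617e+09 = 1.661e-10 m³.
Depth of wear h = V/A = 1.661e-10 / 2.810e-05 = 5.912e-06 m.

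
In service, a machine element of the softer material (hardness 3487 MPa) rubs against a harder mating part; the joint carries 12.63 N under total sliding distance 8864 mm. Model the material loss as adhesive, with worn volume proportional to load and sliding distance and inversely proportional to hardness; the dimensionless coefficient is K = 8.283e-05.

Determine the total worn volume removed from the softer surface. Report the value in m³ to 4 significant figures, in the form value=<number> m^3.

value=2.659e-12 m^3

Intermediates are displayed rounded, and every step maintains exact precision, and one last rounding, at four significant digits.
Path length L = 8864 mm = 8.864 m.
Hardness H = 3487 MPa = 3.487e+09 Pa.
SI base units throughout: W = 12.63 N, H = 3.487e+09 Pa, K = 8.283e-05.
Worn volume V = K·W·L/H = 8.283e-05 · 12.63 · 8.864 / 3.487e+09 = 2.659e-12 m³.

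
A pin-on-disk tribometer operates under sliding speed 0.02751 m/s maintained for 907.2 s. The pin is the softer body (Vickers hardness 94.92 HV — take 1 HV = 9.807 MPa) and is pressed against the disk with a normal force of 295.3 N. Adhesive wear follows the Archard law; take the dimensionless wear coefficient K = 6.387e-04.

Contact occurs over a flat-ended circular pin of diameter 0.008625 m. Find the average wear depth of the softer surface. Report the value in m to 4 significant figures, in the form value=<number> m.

Intermediate values are shown rounded. The algebra holds full precision, and a lone final rounding: four significant figures.
Distance covered L = v·t = 0.02751 m/s × 907.2 s = 24.96 m.
Hardness H = 94.92 HV × 9.807 MPa/HV = 930.9 MPa = 9.309e+08 Pa.
Contact area A = π·d²/4 = π·(0.008625 m)²/4 = 5.843e-05 m².
SI base units throughout: W = 295.3 N, H = 9.309e+08 Pa, K = 6.387e-04.
The Archard volume V = K·W·L/H = 6.387e-04 · 295.3 · 24.96 / 9.309e+08 = 5.057e-09 m³.
Mean wear depth h = V/A = 5.057e-09 / 5.843e-05 = 8.655e-05 m.

value=8.655e-05 m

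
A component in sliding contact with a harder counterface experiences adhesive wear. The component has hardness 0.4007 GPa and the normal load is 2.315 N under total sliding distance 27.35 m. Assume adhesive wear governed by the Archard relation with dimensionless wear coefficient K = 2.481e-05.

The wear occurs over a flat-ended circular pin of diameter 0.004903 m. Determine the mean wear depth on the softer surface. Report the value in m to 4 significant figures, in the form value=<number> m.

value=2.076e-07 m

All working math holds exact precision. The intermediates are shown rounded; rounded just once: 4 significant figures.
Hardness H = 0.4007 GPa = 4.007e+08 Pa.
Contact area A = π·d²/4 = π·(0.004903 m)²/4 = 1.888e-05 m².
Collected in SI base units: W = 2.315 N, H = 4.007e+08 Pa, K = 2.481e-05.
Worn volume V = K·W·L/H = 2.481e-05 · 2.315 · 27.35 / 4.007e+08 = 3.920e-12 m³.
Depth of wear h = V/A = 3.920e-12 / 1.888e-05 = 2.076e-07 m.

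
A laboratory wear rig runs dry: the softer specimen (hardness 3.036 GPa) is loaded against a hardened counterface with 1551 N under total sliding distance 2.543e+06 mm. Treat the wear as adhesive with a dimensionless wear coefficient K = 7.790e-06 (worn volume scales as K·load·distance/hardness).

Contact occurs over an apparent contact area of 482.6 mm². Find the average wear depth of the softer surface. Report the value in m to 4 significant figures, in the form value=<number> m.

The intermediates are printed rounded. All working math holds exact precision — one final rounding to four significant digits.
Convert: Distance covered L = 2.543e+06 mm = 2543 m.
Convert: Hardness H = 3.036 GPa = 3.036e+09 Pa.
Convert: Contact area A = 482.6 mm² = 4.826e-04 m².
SI base units throughout: W = 1551 N, H = 3.036e+09 Pa, K = 7.790e-06.
Apply Archard: V = K·W·L/H = 7.790e-06 · 1551 · 2543 / 3.036e+09 = 1.012e-08 m³.
Depth h = V/A = 1.012e-08 / 4.826e-04 = 2.097e-05 m.

value=2.097e-05 m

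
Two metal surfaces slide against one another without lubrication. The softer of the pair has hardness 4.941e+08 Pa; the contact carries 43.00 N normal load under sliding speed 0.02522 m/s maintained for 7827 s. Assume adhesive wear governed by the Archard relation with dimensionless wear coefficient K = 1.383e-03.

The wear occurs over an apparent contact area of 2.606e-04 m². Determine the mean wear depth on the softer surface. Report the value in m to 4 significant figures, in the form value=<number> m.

value=9.117e-05 m

Intermediates appear rounded; every step maintains full precision; one final rounding, at 4 significant figures.
Sliding distance L = v·t = 0.02522 m/s × 7827 s = 197.4 m.
As SI base values: W = 43.00 N, H = 4.941e+08 Pa, K = 1.383e-03.
Worn volume V = K·W·L/H = 1.383e-03 · 43.00 · 197.4 / 4.941e+08 = 2.376e-08 m³.
Wear depth h = V/A = 2.376e-08 / 2.606e-04 = 9.117e-05 m.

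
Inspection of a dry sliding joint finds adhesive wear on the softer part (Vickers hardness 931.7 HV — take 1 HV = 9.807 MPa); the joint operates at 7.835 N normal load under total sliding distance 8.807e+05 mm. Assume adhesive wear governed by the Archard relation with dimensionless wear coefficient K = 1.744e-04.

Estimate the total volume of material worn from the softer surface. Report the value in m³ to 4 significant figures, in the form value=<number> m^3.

Intermediates appear rounded — each operation runs at exact precision — rounded once at the end: 4 significant digits.
Convert: Distance covered L = 8.807e+05 mm = 880.7 m.
Convert: Hardness H = 931.7 HV × 9.807 MPa/HV = 9137 MPa = 9.137e+09 Pa.
In SI base units, W = 7.835 N, H = 9.137e+09 Pa, K = 1.744e-04.
Archard volume V = K·W·L/H = 1.744e-04 · 7.835 · 880.7 / 9.137e+09 = 1.317e-10 m³.

value=1.317e-10 m^3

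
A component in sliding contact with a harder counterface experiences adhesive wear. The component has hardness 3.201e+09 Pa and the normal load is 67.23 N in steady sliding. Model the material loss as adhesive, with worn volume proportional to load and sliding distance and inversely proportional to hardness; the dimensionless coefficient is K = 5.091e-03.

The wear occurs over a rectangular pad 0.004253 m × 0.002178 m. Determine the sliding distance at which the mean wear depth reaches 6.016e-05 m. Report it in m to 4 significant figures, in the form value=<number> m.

value=5.212 m

All arithmetic maintains exact precision — intermediate values are displayed rounded; a single final rounding: 4 significant digits.
Convert: Contact area A = 0.004253 m × 0.002178 m = 9.263e-06 m².
Collected in SI base units: W = 67.23 N, H = 3.201e+09 Pa, K = 5.091e-03.
Volume at the limit: V_lim = h_lim·A = 6.016e-05 · 9.263e-06 = 5.573e-10 m³.
Sliding life L = V_lim·H/(K·W) = 5.573e-10 · 3.201e+09 / (5.091e-03 · 67.23) = 5.212 m.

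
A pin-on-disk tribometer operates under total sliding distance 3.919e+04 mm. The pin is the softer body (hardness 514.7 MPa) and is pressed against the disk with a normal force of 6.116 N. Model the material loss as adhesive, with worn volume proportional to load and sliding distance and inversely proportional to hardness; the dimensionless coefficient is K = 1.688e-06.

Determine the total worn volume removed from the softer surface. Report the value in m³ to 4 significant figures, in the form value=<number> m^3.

value=7.861e-13 m^3

All working math maintains exact precision — intermediate values are shown rounded; one final rounding, at four significant digits.
Convert: Sliding distance L = 3.919e+04 mm = 39.19 m.
Convert: Hardness H = 514.7 MPa = 5.147e+08 Pa.
As SI base values: W = 6.116 N, H = 5.147e+08 Pa, K = 1.688e-06.
Wear volume V = K·W·L/H = 1.688e-06 · 6.116 · 39.19 / 5.147e+08 = 7.861e-13 m³.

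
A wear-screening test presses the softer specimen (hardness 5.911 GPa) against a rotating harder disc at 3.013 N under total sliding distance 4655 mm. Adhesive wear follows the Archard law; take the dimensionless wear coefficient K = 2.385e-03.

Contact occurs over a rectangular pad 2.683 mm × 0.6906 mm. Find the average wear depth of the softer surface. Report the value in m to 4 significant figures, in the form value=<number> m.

value=3.054e-06 m

Intermediate values are displayed rounded. All working math maintains full precision — a single final rounding to 4 significant digits.
Convert: The distance L = 4655 mm = 4.655 m.
Convert: Hardness H = 5.911 GPa = 5.911e+09 Pa.
Convert: Pad sides 2.683 mm × 0.6906 mm = 2.683e-03 m × 6.906e-04 m. Contact area A = 2.683e-03 m × 6.906e-04 m = 1.853e-06 m².
As SI base values: W = 3.013 N, H = 5.911e+09 Pa, K = 2.385e-03.
Archard relation: V = K·W·L/H = 2.385e-03 · 3.013 · 4.655 / 5.911e+09 = 5.659e-12 m³.
Wear depth h = V/A = 5.659e-12 / 1.853e-06 = 3.054e-06 m.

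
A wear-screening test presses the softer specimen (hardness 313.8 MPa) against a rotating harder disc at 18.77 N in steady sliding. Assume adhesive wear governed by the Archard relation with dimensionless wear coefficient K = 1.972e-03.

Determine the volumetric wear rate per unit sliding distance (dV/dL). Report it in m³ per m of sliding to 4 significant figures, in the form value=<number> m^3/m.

value=1.180e-10 m^3/m

All arithmetic runs at full float precision. Printed values are rounded — rounded just once to 4 significant figures.
Hardness H = 313.8 MPa = 3.138e+08 Pa.
Working in SI base units: W = 18.77 N, H = 3.138e+08 Pa, K = 1.972e-03.
Sliding wear rate dV/dL = K·W/H (independent of L): 1.972e-03 · 18.77 / 3.138e+08 = 1.180e-10 m³/m.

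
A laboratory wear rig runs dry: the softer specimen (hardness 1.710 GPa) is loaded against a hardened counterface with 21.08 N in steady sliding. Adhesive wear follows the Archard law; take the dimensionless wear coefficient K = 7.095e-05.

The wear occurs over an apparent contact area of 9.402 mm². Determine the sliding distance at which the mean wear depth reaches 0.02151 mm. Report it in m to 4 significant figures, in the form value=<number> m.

The computation keeps full float precision — the intermediates appear rounded, and a lone final rounding to four significant figures.
Hardness H = 1.710 GPa = 1.710e+09 Pa.
Contact area A = 9.402 mm² = 9.402e-06 m².
Depth limit h_lim = 0.02151 mm = 2.151e-05 m.
Expressed in SI base units: W = 21.08 N, H = 1.710e+09 Pa, K = 7.095e-05.
At the depth limit, V_lim = h_lim·A = 2.151e-05 · 9.402e-06 = 2.022e-10 m³.
So the life L = V_lim·H/(K·W) = 2.022e-10 · 1.710e+09 / (7.095e-05 · 21.08) = 231.2 m.

value=231.2 m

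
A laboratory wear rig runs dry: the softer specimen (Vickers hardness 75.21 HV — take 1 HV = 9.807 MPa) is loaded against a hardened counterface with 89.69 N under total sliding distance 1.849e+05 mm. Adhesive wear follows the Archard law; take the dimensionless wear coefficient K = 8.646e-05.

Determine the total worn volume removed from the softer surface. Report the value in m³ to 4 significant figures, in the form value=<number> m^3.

value=1.944e-09 m^3

Intermediate values are printed rounded, and every step keeps full precision, and one final rounding: 4 significant figures.
Distance covered L = 1.849e+05 mm = 184.9 m.
Hardness H = 75.21 HV × 9.807 MPa/HV = 737.6 MPa = 7.376e+08 Pa.
Collected in SI base units: W = 89.69 N, H = 7.376e+08 Pa, K = 8.646e-05.
Worn volume V = K·W·L/H = 8.646e-05 · 89.69 · 184.9 / 7.376e+08 = 1.944e-09 m³.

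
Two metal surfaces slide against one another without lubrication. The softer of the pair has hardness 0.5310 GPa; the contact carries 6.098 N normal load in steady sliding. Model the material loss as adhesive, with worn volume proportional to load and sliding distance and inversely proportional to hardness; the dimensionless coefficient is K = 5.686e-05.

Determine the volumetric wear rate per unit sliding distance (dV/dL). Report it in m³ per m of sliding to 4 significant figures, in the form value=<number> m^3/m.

value=6.530e-13 m^3/m

Intermediate values are printed rounded; every step runs at full precision. Rounded once at the end, at four significant figures.
Hardness H = 0.5310 GPa = 5.310e+08 Pa.
In SI base units, W = 6.098 N, H = 5.310e+08 Pa, K = 5.686e-05.
The wear rate dV/dL = K·W/H (no L dependence): 5.686e-05 · 6.098 / 5.310e+08 = 6.530e-13 m³/m.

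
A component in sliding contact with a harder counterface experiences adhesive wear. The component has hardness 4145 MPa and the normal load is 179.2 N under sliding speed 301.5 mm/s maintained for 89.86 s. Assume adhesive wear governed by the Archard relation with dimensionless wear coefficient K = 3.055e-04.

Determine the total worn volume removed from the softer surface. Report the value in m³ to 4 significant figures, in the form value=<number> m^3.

The intermediates are printed rounded. The algebra maintains full precision, and one final rounding to 4 significant figures.
Sliding speed v = 301.5 mm/s = 0.3015 m/s. Sliding distance L = v·t = 0.3015 m/s × 89.86 s = 27.09 m.
Hardness H = 4145 MPa = 4.145e+09 Pa.
Restated in SI base units: W = 179.2 N, H = 4.145e+09 Pa, K = 3.055e-04.
Volume removed: V = K·W·L/H = 3.055e-04 · 179.2 · 27.09 / 4.145e+09 = 3.578e-10 m³.

value=3.578e-10 m^3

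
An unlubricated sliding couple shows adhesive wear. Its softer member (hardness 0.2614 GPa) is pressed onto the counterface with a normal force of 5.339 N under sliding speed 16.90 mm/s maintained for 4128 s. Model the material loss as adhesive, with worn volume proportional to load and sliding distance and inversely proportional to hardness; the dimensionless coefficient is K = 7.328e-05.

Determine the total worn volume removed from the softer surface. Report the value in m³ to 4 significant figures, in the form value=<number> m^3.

value=1.044e-10 m^3

Intermediates appear rounded. Each operation runs at full float precision — a lone final rounding, at 4 significant digits.
Sliding speed v = 16.90 mm/s = 0.01690 m/s. The distance L = v·t = 0.01690 m/s × 4128 s = 69.76 m.
Hardness H = 0.2614 GPa = 2.614e+08 Pa.
Expressed in SI base units: W = 5.339 N, H = 2.614e+08 Pa, K = 7.328e-05.
Archard volume V = K·W·L/H = 7.328e-05 · 5.339 · 69.76 / 2.614e+08 = 1.044e-10 m³.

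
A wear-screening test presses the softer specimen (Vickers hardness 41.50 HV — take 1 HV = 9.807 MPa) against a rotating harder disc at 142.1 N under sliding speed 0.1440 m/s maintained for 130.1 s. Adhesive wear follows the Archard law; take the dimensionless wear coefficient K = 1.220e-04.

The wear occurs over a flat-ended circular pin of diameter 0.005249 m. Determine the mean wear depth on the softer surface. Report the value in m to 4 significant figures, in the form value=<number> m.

value=3.688e-05 m

Intermediate values are printed rounded; all working math runs at full precision — one final rounding: four significant figures.
Total distance L = v·t = 0.1440 m/s × 130.1 s = 18.73 m.
Hardness H = 41.50 HV × 9.807 MPa/HV = 407.0 MPa = 4.070e+08 Pa.
Contact area A = π·d²/4 = π·(0.005249 m)²/4 = 2.164e-05 m².
As SI base values: W = 142.1 N, H = 4.070e+08 Pa, K = 1.220e-04.
The Archard volume V = K·W·L/H = 1.220e-04 · 142.1 · 18.73 / 4.070e+08 = 7.980e-10 m³.
Wear depth h = V/A = 7.980e-10 / 2.164e-05 = 3.688e-05 m.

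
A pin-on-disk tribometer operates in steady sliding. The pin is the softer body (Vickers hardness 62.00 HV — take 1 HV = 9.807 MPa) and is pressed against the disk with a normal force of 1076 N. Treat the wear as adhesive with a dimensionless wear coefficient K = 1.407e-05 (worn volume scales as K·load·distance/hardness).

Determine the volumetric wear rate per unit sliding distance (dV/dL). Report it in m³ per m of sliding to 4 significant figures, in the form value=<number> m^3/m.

value=2.490e-11 m^3/m

The algebra holds exact precision — intermediates appear rounded. Rounded just once to four significant figures.
Hardness H = 62.00 HV × 9.807 MPa/HV = 608.0 MPa = 6.080e+08 Pa.
In SI base units: W = 1076 N, H = 6.080e+08 Pa, K = 1.407e-05.
The wear rate dV/dL = K·W/H, so: 1.407e-05 · 1076 / 6.080e+08 = 2.490e-11 m³/m.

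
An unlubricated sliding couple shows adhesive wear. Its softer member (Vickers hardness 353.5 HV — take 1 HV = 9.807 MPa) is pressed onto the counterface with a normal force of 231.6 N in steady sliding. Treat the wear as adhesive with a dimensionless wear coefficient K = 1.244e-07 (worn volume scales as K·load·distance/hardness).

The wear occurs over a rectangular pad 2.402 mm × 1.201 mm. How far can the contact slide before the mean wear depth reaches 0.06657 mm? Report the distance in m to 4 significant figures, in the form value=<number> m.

value=2.311e+04 m

All working math keeps full float precision; the intermediates appear rounded; one final rounding to 4 significant digits.
Hardness H = 353.5 HV × 9.807 MPa/HV = 3467 MPa = 3.467e+09 Pa.
Pad sides 2.402 mm × 1.201 mm = 0.002402 m × 0.001201 m. Contact area A = 0.002402 m × 0.001201 m = 2.885e-06 m².
Depth limit h_lim = 0.06657 mm = 6.657e-05 m.
As SI base values: W = 231.6 N, H = 3.467e+09 Pa, K = 1.244e-07.
At the depth limit, V_lim = h_lim·A = 6.657e-05 · 2.885e-06 = 1.920e-10 m³.
Thus life L = V_lim·H/(K·W) = 1.920e-10 · 3.467e+09 / (1.244e-07 · 231.6) = 2.311e+04 m.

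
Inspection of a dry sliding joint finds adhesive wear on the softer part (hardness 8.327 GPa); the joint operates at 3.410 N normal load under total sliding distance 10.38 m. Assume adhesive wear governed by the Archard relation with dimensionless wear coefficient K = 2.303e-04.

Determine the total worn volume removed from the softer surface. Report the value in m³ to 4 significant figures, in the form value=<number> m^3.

value=9.789e-13 m^3

Intermediate values are printed rounded, and every step carries exact precision — a lone final rounding, at four significant digits.
Hardness H = 8.327 GPa = 8.327e+09 Pa.
Expressed in SI base units: W = 3.410 N, H = 8.327e+09 Pa, K = 2.303e-04.
By Archard's law, V = K·W·L/H = 2.303e-04 · 3.410 · 10.38 / 8.327e+09 = 9.789e-13 m³.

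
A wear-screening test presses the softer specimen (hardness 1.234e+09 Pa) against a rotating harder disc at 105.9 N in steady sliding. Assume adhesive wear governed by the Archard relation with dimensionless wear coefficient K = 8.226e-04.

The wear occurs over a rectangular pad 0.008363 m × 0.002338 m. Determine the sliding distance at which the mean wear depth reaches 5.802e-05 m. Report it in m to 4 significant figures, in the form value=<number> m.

value=16.07 m

All arithmetic carries exact precision — intermediate values are shown rounded, and rounded once at the end, at 4 significant digits.
Contact area A = 0.008363 m × 0.002338 m = 1.955e-05 m².
As SI base values: W = 105.9 N, H = 1.234e+09 Pa, K = 8.226e-04.
Wearable volume V_lim = h_lim·A = 5.802e-05 · 1.955e-05 = 1.134e-09 m³.
So the life L = V_lim·H/(K·W) = 1.134e-09 · 1.234e+09 / (8.226e-04 · 105.9) = 16.07 m.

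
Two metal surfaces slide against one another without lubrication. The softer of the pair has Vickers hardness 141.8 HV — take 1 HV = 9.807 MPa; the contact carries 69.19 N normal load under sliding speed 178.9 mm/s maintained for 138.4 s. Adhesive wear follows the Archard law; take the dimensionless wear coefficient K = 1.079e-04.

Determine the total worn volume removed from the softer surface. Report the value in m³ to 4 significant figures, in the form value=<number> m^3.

value=1.329e-10 m^3

Intermediate values are displayed rounded; the computation keeps full float precision, and a single final rounding: 4 significant digits.
Convert: Sliding speed v = 178.9 mm/s = 0.1789 m/s. Path length L = v·t = 0.1789 m/s × 138.4 s = 24.76 m.
Convert: Hardness H = 141.8 HV × 9.807 MPa/HV = 1391 MPa = 1.391e+09 Pa.
Restated in SI base units: W = 69.19 N, H = 1.391e+09 Pa, K = 1.079e-04.
Worn volume V = K·W·L/H = 1.079e-04 · 69.19 · 24.76 / 1.391e+09 = 1.329e-10 m³.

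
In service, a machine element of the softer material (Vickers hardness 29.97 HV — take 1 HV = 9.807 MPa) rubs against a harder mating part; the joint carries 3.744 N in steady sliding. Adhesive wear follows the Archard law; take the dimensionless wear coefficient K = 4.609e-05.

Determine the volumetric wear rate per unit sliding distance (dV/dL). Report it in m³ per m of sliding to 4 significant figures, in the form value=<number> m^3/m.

value=5.871e-13 m^3/m

Quoted intermediates are rounded; every step holds full precision, and a lone final rounding: 4 significant digits.
Convert: Hardness H = 29.97 HV × 9.807 MPa/HV = 293.9 MPa = 2.939e+08 Pa.
SI base units throughout: W = 3.744 N, H = 2.939e+08 Pa, K = 4.609e-05.
The wear rate dV/dL = K·W/H: 4.609e-05 · 3.744 / 2.939e+08 = 5.871e-13 m³/m.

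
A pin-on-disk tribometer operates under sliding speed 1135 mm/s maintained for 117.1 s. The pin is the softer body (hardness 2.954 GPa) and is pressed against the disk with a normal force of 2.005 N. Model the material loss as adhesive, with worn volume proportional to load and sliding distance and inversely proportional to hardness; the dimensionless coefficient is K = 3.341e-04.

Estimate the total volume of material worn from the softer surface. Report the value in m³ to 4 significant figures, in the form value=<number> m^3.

value=3.014e-11 m^3

Quoted intermediates are rounded — all working math holds exact precision. Rounded just once, at four significant digits.
Convert: Sliding speed v = 1135 mm/s = 1.135 m/s. Path length L = v·t = 1.135 m/s × 117.1 s = 132.9 m.
Convert: Hardness H = 2.954 GPa = 2.954e+09 Pa.
Expressed in SI base units: W = 2.005 N, H = 2.954e+09 Pa, K = 3.341e-04.
By Archard's law, V = K·W·L/H = 3.341e-04 · 2.005 · 132.9 / 2.954e+09 = 3.014e-11 m³.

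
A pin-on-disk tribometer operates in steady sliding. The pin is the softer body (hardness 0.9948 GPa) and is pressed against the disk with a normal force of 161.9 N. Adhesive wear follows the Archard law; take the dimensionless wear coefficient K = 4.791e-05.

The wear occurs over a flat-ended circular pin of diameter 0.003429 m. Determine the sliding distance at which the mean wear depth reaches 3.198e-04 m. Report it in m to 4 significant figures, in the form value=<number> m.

Intermediate values are shown rounded; the algebra holds full precision. Rounded once at the end to 4 significant digits.
Convert: Hardness H = 0.9948 GPa = 9.948e+08 Pa.
Convert: Contact area A = π·d²/4 = π·(0.003429 m)²/4 = 9.235e-06 m².
Restated in SI base units: W = 161.9 N, H = 9.948e+08 Pa, K = 4.791e-05.
At the depth limit, V_lim = h_lim·A = 3.198e-04 · 9.235e-06 = 2.953e-09 m³.
Inverting, life L = V_lim·H/(K·W) = 2.953e-09 · 9.948e+08 / (4.791e-05 · 161.9) = 378.8 m.

value=378.8 m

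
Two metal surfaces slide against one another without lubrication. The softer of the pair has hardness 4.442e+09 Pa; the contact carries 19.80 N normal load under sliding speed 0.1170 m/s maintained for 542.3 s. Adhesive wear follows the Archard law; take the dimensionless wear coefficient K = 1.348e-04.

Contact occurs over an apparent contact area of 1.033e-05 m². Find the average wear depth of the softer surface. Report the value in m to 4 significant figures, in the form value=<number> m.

Intermediate values are printed rounded; all working math holds exact precision, and a lone final rounding to four significant digits.
Convert: The distance L = v·t = 0.1170 m/s × 542.3 s = 63.45 m.
Working in SI base units: W = 19.80 N, H = 4.442e+09 Pa, K = 1.348e-04.
Wear volume V = K·W·L/H = 1.348e-04 · 19.80 · 63.45 / 4.442e+09 = 3.812e-11 m³.
Mean wear depth h = V/A = 3.812e-11 / 1.033e-05 = 3.691e-06 m.

value=3.691e-06 m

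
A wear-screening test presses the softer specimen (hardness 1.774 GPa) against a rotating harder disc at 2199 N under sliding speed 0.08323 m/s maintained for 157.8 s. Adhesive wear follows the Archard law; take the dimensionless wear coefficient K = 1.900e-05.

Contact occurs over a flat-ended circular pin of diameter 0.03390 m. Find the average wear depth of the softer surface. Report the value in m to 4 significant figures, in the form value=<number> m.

value=3.427e-07 m

Every step keeps full float precision — intermediate values are printed rounded, and rounded just once, at four significant figures.
Path length L = v·t = 0.08323 m/s × 157.8 s = 13.13 m.
Hardness H = 1.774 GPa = 1.774e+09 Pa.
Contact area A = π·d²/4 = π·(0.03390 m)²/4 = 9.026e-04 m².
Restated in SI base units: W = 2199 N, H = 1.774e+09 Pa, K = 1.900e-05.
Archard relation: V = K·W·L/H = 1.900e-05 · 2199 · 13.13 / 1.774e+09 = 3.093e-10 m³.
Depth h = V/A = 3.093e-10 / 9.026e-04 = 3.427e-07 m.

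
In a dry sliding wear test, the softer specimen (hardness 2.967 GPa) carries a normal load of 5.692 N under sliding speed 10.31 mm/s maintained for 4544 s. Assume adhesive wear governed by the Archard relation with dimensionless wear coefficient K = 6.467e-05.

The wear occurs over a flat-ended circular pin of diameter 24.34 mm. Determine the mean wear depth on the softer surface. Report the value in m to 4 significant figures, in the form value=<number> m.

Intermediates are displayed rounded, and every step carries full float precision; rounded just once: four significant figures.
Sliding speed v = 10.31 mm/s = 0.01031 m/s. Distance covered L = v·t = 0.01031 m/s × 4544 s = 46.85 m.
Hardness H = 2.967 GPa = 2.967e+09 Pa.
Pin diameter d = 24.34 mm = 0.02434 m. Contact area A = π·d²/4 = π·(0.02434 m)²/4 = 4.653e-04 m².
Expressed in SI base units: W = 5.692 N, H = 2.967e+09 Pa, K = 6.467e-05.
The Archard volume V = K·W·L/H = 6.467e-05 · 5.692 · 46.85 / 2.967e+09 = 5.812e-12 m³.
Mean depth h = V/A = 5.812e-12 / 4.653e-04 = 1.249e-08 m.

value=1.249e-08 m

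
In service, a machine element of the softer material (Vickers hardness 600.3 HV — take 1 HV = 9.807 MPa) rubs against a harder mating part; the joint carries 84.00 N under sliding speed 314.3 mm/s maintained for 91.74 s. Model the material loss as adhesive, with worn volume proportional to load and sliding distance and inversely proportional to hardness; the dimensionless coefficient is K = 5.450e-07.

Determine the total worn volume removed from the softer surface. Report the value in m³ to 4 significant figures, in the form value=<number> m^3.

value=2.242e-13 m^3

Displayed values are rounded — each operation keeps full precision. Rounded once at the end, at four significant figures.
Sliding speed v = 314.3 mm/s = 0.3143 m/s. Total distance L = v·t = 0.3143 m/s × 91.74 s = 28.83 m.
Hardness H = 600.3 HV × 9.807 MPa/HV = 5887 MPa = 5.887e+09 Pa.
Restated in SI base units: W = 84.00 N, H = 5.887e+09 Pa, K = 5.450e-07.
Archard volume V = K·W·L/H = 5.450e-07 · 84.00 · 28.83 / 5.887e+09 = 2.242e-13 m³.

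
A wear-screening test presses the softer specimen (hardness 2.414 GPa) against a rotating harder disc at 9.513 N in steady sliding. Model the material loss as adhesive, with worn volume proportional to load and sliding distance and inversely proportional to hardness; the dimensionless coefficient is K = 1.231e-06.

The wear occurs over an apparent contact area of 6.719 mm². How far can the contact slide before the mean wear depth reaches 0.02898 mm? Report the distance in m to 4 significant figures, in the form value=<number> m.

The intermediates are displayed rounded. All arithmetic runs at full float precision. Rounded just once, at four significant figures.
Convert: Hardness H = 2.414 GPa = 2.414e+09 Pa.
Convert: Contact area A = 6.719 mm² = 6.719e-06 m².
Convert: Depth limit h_lim = 0.02898 mm = 2.898e-05 m.
As SI base values: W = 9.513 N, H = 2.414e+09 Pa, K = 1.231e-06.
Permissible volume V_lim = h_lim·A = 2.898e-05 · 6.719e-06 = 1.947e-10 m³.
Life L = V_lim·H/(K·W) = 1.947e-10 · 2.414e+09 / (1.231e-06 · 9.513) = 4.014e+04 m.

value=4.014e+04 m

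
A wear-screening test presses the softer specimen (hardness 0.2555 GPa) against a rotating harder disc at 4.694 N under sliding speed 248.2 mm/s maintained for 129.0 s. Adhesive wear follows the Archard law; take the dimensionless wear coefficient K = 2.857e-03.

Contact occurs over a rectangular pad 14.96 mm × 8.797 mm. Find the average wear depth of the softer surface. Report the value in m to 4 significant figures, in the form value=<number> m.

value=1.277e-05 m

Each operation holds exact precision, and printed values are rounded — one final rounding: four significant digits.
Sliding speed v = 248.2 mm/s = 0.2482 m/s. The distance L = v·t = 0.2482 m/s × 129.0 s = 32.02 m.
Hardness H = 0.2555 GPa = 2.555e+08 Pa.
Pad sides 14.96 mm × 8.797 mm = 0.01496 m × 0.008797 m. Contact area A = 0.01496 m × 0.008797 m = 1.316e-04 m².
As SI base values: W = 4.694 N, H = 2.555e+08 Pa, K = 2.857e-03.
Apply Archard: V = K·W·L/H = 2.857e-03 · 4.694 · 32.02 / 2.555e+08 = 1.681e-09 m³.
Mean wear depth h = V/A = 1.681e-09 / 1.316e-04 = 1.277e-05 m.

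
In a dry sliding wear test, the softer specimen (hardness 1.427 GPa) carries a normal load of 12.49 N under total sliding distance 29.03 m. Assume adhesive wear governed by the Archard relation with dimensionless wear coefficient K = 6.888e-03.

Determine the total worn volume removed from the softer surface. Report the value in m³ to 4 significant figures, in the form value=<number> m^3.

value=1.750e-09 m^3

All working math holds full float precision, and the intermediates are displayed rounded — one final rounding to 4 significant digits.
Hardness H = 1.427 GPa = 1.427e+09 Pa.
SI base units throughout: W = 12.49 N, H = 1.427e+09 Pa, K = 6.888e-03.
Worn volume V = K·W·L/H = 6.888e-03 · 12.49 · 29.03 / 1.427e+09 = 1.750e-09 m³.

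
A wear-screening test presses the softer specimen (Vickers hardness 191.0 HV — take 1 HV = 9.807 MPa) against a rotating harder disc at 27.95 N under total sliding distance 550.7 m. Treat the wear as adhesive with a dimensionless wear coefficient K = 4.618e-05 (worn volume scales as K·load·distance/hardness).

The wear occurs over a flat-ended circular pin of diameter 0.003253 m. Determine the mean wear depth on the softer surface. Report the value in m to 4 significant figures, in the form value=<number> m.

value=4.566e-05 m

Intermediate values are displayed rounded — each operation holds full precision — rounded once at the end: 4 significant figures.
Hardness H = 191.0 HV × 9.807 MPa/HV = 1873 MPa = 1.873e+09 Pa.
Contact area A = π·d²/4 = π·(0.003253 m)²/4 = 8.311e-06 m².
Expressed in SI base units: W = 27.95 N, H = 1.873e+09 Pa, K = 4.618e-05.
The Archard volume V = K·W·L/H = 4.618e-05 · 27.95 · 550.7 / 1.873e+09 = 3.795e-10 m³.
Average depth h = V/A = 3.795e-10 / 8.311e-06 = 4.566e-05 m.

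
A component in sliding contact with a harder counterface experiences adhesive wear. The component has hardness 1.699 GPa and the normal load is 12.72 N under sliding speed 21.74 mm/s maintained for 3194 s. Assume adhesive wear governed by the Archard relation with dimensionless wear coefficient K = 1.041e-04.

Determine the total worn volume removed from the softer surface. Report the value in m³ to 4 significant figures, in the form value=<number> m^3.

value=5.412e-11 m^3

Printed values are rounded. The algebra keeps full float precision. Rounded once at the end: four significant digits.
Sliding speed v = 21.74 mm/s = 0.02174 m/s. The distance L = v·t = 0.02174 m/s × 3194 s = 69.44 m.
Hardness H = 1.699 GPa = 1.699e+09 Pa.
Restated in SI base units: W = 12.72 N, H = 1.699e+09 Pa, K = 1.041e-04.
Worn volume V = K·W·L/H = 1.041e-04 · 12.72 · 69.44 / 1.699e+09 = 5.412e-11 m³.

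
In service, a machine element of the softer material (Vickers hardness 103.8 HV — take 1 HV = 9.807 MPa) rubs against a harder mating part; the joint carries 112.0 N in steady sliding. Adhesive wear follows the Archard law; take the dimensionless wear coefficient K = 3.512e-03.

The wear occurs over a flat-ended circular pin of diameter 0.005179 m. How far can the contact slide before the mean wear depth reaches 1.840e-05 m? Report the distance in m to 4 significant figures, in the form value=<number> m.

value=1.003 m

Intermediates are printed rounded. Every step runs at full float precision; one last rounding to four significant digits.
Convert: Hardness H = 103.8 HV × 9.807 MPa/HV = 1018 MPa = 1.018e+09 Pa.
Convert: Contact area A = π·d²/4 = π·(0.005179 m)²/4 = 2.107e-05 m².
In SI base units: W = 112.0 N, H = 1.018e+09 Pa, K = 3.512e-03.
Volume at the limit: V_lim = h_lim·A = 1.840e-05 · 2.107e-05 = 3.876e-10 m³.
Life L = V_lim·H/(K·W) = 3.876e-10 · 1.018e+09 / (3.512e-03 · 112.0) = 1.003 m.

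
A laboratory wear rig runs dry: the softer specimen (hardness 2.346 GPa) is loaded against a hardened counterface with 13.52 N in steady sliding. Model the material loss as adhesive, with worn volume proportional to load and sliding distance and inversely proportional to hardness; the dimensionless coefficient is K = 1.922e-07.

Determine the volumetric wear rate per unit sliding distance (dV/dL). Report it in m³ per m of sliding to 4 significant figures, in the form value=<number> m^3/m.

value=1.108e-15 m^3/m

All working math runs at full float precision, and the intermediates are displayed rounded, and a lone final rounding: 4 significant figures.
Convert: Hardness H = 2.346 GPa = 2.346e+09 Pa.
In SI base units, W = 13.52 N, H = 2.346e+09 Pa, K = 1.922e-07.
Wear rate dV/dL = K·W/H, so: 1.922e-07 · 13.52 / 2.346e+09 = 1.108e-15 m³/m.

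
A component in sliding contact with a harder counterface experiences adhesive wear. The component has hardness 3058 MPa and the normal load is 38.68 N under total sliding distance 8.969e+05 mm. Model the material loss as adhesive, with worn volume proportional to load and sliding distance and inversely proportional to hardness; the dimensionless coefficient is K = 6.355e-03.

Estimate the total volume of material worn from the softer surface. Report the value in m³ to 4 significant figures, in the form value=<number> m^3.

value=7.210e-08 m^3

Displayed values are rounded, and the computation carries exact precision. Rounded just once to four significant figures.
The distance L = 8.969e+05 mm = 896.9 m.
Hardness H = 3058 MPa = 3.058e+09 Pa.
Restated in SI base units: W = 38.68 N, H = 3.058e+09 Pa, K = 6.355e-03.
Volume removed: V = K·W·L/H = 6.355e-03 · 38.68 · 896.9 / 3.058e+09 = 7.210e-08 m³.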